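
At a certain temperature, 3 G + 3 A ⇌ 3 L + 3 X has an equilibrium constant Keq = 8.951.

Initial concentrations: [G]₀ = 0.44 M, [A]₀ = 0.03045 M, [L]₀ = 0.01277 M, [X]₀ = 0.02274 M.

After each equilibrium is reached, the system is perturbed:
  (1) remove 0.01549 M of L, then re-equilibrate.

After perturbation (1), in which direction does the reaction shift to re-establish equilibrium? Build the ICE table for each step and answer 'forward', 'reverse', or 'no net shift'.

Q₀ = 1.0182e-05 vs Keq = 8.951 ⇒ Q<K, forward
Step 1:
                   G          A          L          X
  Initial       0.44    0.03045    0.01277    0.02274
  Change    -0.02803   -0.02803    0.02803    0.02803
  Equil        0.412   0.002421     0.0408    0.05077
  solve Keq expr → x = 0.009343; check Q = 8.951
Then remove 0.01549 M of L.
Step 2:
                   G          A          L          X
  Initial      0.412   0.002421    0.02531    0.05077
  Change  -8.4056e-04 -8.4056e-04 8.4056e-04 8.4056e-04
  Equil       0.4111   0.001581    0.02615    0.05161
  solve Keq expr → x = 2.8019e-04; check Q = 8.951

Direction: forward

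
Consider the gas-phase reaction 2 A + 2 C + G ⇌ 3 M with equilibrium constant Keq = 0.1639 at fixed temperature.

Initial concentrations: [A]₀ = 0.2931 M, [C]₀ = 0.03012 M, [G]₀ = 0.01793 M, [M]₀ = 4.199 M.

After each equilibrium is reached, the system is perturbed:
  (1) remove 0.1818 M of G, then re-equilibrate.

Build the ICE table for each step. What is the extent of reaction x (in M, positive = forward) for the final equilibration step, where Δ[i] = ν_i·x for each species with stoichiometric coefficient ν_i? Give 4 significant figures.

Q₀ = 5.2980e+07 vs Keq = 0.1639 ⇒ Q>K, reverse
Step 1:
                    A           C           G           M
  init         0.2931     0.03012     0.01793       4.199
  Δ             1.875       1.875      0.9373      -2.812
  eq            2.168       1.905      0.9552       1.387
  solve Keq expr → x = -0.9373; check Q = 0.1639
Then remove 0.1818 M of G.
Step 2:
                    A           C           G           M
  init          2.168       1.905      0.7734       1.387
  Δ           0.03576     0.03576     0.01788    -0.05365
  eq            2.203        1.94      0.7913       1.333
  solve Keq expr → x = -0.01788; check Q = 0.1639

x = -0.01788 M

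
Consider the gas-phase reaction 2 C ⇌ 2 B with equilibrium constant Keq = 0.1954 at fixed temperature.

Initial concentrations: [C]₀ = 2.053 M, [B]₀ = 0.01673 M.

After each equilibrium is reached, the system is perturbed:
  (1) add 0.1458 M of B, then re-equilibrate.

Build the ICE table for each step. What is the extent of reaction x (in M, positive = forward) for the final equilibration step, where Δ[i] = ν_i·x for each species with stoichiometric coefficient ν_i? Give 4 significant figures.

Q₀ = 6.6407e-05 vs Keq = 0.1954 ⇒ Q<K, forward
Step 1:
                    C           B
  init          2.053     0.01673
  Δ           -0.6177      0.6177
  eq            1.435      0.6345
  solve Keq expr → x = 0.3089; check Q = 0.1954
Then add 0.1458 M of B.
Step 2:
                    C           B
  init          1.435      0.7803
  Δ            0.1011     -0.1011
  eq            1.536      0.6791
  solve Keq expr → x = -0.05055; check Q = 0.1954

x = -0.05055 M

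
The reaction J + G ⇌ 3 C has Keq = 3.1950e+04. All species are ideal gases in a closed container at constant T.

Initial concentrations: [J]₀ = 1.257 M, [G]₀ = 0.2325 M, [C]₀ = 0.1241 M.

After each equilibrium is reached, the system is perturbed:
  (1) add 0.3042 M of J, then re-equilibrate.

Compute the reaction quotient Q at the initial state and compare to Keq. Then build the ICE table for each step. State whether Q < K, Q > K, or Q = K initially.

Q₀ = 0.00654 vs Keq = 3.1950e+04 ⇒ Q<K, forward
Step 1:
                   J          G          C
  init         1.257     0.2325     0.1241
  Δ          -0.2325    -0.2325     0.6974
  eq           1.025 1.6940e-05     0.8215
  solve Keq expr → x = 0.2325; check Q = 3.1950e+04
Then add 0.3042 M of J.
Step 2:
                   J          G          C
  init         1.329 1.6940e-05     0.8215
  Δ       -3.8777e-06 -3.8777e-06 1.1633e-05
  eq           1.329 1.3062e-05     0.8216
  solve Keq expr → x = 3.8777e-06; check Q = 3.1950e+04

Q₀ = 0.00654; Q < K (proceeds forward)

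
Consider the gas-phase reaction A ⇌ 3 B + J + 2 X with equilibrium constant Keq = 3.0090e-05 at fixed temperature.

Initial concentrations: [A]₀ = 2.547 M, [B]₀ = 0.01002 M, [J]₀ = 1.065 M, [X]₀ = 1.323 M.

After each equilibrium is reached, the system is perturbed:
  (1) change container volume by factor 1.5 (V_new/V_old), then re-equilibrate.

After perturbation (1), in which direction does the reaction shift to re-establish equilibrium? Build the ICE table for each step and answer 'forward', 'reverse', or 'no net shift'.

Direction: forward

Q₀ = 7.3628e-07 vs Keq = 3.0090e-05 ⇒ Q<K, forward
Step 1:
                    A           B           J           X
  init          2.547     0.01002       1.065       1.323
  Δ         -0.008032      0.0241    0.008032     0.01606
  eq            2.539     0.03412       1.073       1.339
  solve Keq expr → x = 0.008032; check Q = 3.0090e-05
Then change container volume by factor 1.5 (V_new/V_old).
Step 2:
                    A           B           J           X
  init          1.693     0.02274      0.7154      0.8927
  Δ         -0.007095     0.02129    0.007095     0.01419
  eq            1.686     0.04403      0.7224      0.9069
  solve Keq expr → x = 0.007095; check Q = 3.0090e-05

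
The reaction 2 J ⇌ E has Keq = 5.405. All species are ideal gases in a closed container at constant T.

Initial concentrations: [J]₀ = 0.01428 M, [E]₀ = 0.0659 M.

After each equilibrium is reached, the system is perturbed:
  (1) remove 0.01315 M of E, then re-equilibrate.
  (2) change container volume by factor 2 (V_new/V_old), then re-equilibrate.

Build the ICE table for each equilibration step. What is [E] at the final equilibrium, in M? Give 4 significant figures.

Q₀ = 323.2 vs Keq = 5.405 ⇒ Q>K, reverse
Step 1:
                  J         E
  I         0.01428    0.0659
  C         0.06458  -0.03229
  E         0.07886   0.03361
  solve Keq expr → x = -0.03229; check Q = 5.405
Then remove 0.01315 M of E.
Step 2:
                  J         E
  I         0.07886   0.02046
  C        -0.01013  0.005067
  E         0.06872   0.02553
  solve Keq expr → x = 0.005067; check Q = 5.405
Then change container volume by factor 2 (V_new/V_old).
Step 3:
                  J         E
  I         0.03436   0.01276
  C        0.007018 -0.003509
  E         0.04138  0.009255
  solve Keq expr → x = -0.003509; check Q = 5.405

[E]_eq = 0.009255 M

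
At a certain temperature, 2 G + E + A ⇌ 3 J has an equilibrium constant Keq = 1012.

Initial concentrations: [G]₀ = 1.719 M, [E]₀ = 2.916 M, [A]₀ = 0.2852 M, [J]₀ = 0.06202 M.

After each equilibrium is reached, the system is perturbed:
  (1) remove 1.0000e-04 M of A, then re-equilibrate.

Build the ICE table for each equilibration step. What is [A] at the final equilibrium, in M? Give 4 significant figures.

[A]_eq = 2.1902e-04 M

Q₀ = 9.7075e-05 vs Keq = 1012 ⇒ Q<K, forward
Step 1:
                  G         E         A         J
  I           1.719     2.916    0.2852   0.06202
  C           -0.57    -0.285    -0.285    0.8549
  E           1.149     2.631 2.1932e-04     0.917
  solve Keq expr → x = 0.285; check Q = 1012
Then remove 1.0000e-04 M of A.
Step 2:
                  G         E         A         J
  I           1.149     2.631 1.1932e-04     0.917
  C       1.9940e-04 9.9701e-05 9.9701e-05 -2.9910e-04
  E           1.149     2.631 2.1902e-04    0.9167
  solve Keq expr → x = -9.9701e-05; check Q = 1012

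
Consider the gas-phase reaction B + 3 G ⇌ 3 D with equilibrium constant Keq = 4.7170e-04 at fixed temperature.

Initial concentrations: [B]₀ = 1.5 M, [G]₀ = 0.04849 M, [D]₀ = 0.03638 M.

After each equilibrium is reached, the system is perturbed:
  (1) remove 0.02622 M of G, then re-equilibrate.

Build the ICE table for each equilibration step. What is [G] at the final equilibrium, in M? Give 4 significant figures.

Q₀ = 0.2815 vs Keq = 4.7170e-04 ⇒ Q>K, reverse
Step 1:
                   B          G          D
  Initial        1.5    0.04849    0.03638
  Change    0.009807    0.02942   -0.02942
  Equil         1.51    0.07791   0.006958
  solve Keq expr → x = -0.009807; check Q = 4.7170e-04
Then remove 0.02622 M of G.
Step 2:
                   B          G          D
  Initial       1.51    0.05169   0.006958
  Change  7.1628e-04   0.002149  -0.002149
  Equil        1.511    0.05384   0.004809
  solve Keq expr → x = -7.1628e-04; check Q = 4.7170e-04

[G]_eq = 0.05384 M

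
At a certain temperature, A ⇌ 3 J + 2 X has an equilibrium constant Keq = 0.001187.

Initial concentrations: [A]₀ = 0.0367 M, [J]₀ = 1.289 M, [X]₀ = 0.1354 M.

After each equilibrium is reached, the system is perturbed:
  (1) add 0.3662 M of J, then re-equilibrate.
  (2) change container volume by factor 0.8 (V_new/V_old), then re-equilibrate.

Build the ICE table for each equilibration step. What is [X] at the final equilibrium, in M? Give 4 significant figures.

[X]_eq = 0.005009 M

Q₀ = 1.07 vs Keq = 0.001187 ⇒ Q>K, reverse
Step 1:
                    A           J           X
  Initial      0.0367       1.289      0.1354
  Change      0.06299      -0.189      -0.126
  Equil       0.09969         1.1    0.009428
  solve Keq expr → x = -0.06299; check Q = 0.001187
Then add 0.3662 M of J.
Step 2:
                    A           J           X
  Initial     0.09969       1.466    0.009428
  Change     0.001611   -0.004832   -0.003221
  Equil        0.1013       1.461    0.006207
  solve Keq expr → x = -0.001611; check Q = 0.001187
Then change container volume by factor 0.8 (V_new/V_old).
Step 3:
                    A           J           X
  Initial      0.1266       1.827    0.007758
  Change     0.001375   -0.004124   -0.002749
  Equil         0.128       1.823    0.005009
  solve Keq expr → x = -0.001375; check Q = 0.001187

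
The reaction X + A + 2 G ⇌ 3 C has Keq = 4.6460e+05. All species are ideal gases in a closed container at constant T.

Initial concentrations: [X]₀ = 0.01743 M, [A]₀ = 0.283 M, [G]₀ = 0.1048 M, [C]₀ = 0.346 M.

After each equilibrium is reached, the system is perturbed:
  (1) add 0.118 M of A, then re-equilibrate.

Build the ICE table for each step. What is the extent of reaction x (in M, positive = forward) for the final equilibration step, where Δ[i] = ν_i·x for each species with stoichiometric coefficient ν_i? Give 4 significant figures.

x = 3.1731e-05 M

Q₀ = 764.6 vs Keq = 4.6460e+05 ⇒ Q<K, forward
Step 1:
                    X           A           G           C
  Initial     0.01743       0.283      0.1048       0.346
  Change     -0.01733    -0.01733    -0.03465     0.05198
  Equil    1.0378e-04      0.2657     0.07015       0.398
  solve Keq expr → x = 0.01733; check Q = 4.6460e+05
Then add 0.118 M of A.
Step 2:
                    X           A           G           C
  Initial  1.0378e-04      0.3837     0.07015       0.398
  Change  -3.1731e-05 -3.1731e-05 -6.3462e-05  9.5193e-05
  Equil    7.2052e-05      0.3836     0.07008      0.3981
  solve Keq expr → x = 3.1731e-05; check Q = 4.6460e+05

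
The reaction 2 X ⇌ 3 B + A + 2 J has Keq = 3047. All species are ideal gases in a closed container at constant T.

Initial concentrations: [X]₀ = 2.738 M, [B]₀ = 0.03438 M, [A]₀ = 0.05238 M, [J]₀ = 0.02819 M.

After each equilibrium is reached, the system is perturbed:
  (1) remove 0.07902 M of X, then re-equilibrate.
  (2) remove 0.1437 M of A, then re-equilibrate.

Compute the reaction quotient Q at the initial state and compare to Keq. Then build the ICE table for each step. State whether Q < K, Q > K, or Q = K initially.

Q₀ = 2.2563e-10 vs Keq = 3047 ⇒ Q<K, forward
Step 1:
                  X         B         A         J
  I           2.738   0.03438   0.05238   0.02819
  C          -2.398     3.597     1.199     2.398
  E          0.3402     3.631     1.251     2.426
  solve Keq expr → x = 1.199; check Q = 3047
Then remove 0.07902 M of X.
Step 2:
                  X         B         A         J
  I          0.2612     3.631     1.251     2.426
  C         0.05607   -0.0841  -0.02803  -0.05607
  E          0.3172     3.547     1.223      2.37
  solve Keq expr → x = -0.02803; check Q = 3047
Then remove 0.1437 M of A.
Step 3:
                  X         B         A         J
  I          0.3172     3.547      1.08      2.37
  C        -0.01386   0.02079  0.006931   0.01386
  E          0.3034     3.568     1.086     2.384
  solve Keq expr → x = 0.006931; check Q = 3047

Q₀ = 2.2563e-10; Q < K (proceeds forward)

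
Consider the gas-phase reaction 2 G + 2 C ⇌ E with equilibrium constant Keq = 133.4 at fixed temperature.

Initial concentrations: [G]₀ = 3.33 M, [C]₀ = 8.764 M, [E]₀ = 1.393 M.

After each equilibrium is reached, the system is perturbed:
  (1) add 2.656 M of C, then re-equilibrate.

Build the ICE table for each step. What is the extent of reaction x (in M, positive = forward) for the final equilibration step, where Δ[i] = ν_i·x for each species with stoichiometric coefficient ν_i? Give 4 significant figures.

Q₀ = 0.001636 vs Keq = 133.4 ⇒ Q<K, forward
Step 1:
                   G          C          E
  Initial       3.33      8.764      1.393
  Change      -3.302     -3.302      1.651
  Equil      0.02766      5.462      3.044
  solve Keq expr → x = 1.651; check Q = 133.4
Then add 2.656 M of C.
Step 2:
                   G          C          E
  Initial    0.02766      8.118      3.044
  Change   -0.009015  -0.009015   0.004508
  Equil      0.01864      8.109      3.049
  solve Keq expr → x = 0.004508; check Q = 133.4

x = 0.004508 M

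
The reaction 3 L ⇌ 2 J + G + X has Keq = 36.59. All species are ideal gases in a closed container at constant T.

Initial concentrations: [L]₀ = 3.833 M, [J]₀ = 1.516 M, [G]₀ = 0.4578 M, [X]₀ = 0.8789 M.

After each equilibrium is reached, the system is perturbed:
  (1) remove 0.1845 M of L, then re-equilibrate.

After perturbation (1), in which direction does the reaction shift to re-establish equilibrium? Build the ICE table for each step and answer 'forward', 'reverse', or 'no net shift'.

Q₀ = 0.01642 vs Keq = 36.59 ⇒ Q<K, forward
Step 1:
                  L         J         G         X
  Initial     3.833     1.516    0.4578    0.8789
  Change     -2.887     1.925    0.9624    0.9624
  Equil      0.9458     3.441      1.42     1.841
  solve Keq expr → x = 0.9624; check Q = 36.59
Then remove 0.1845 M of L.
Step 2:
                  L         J         G         X
  Initial    0.7613     3.441      1.42     1.841
  Change     0.1474  -0.09824  -0.04912  -0.04912
  Equil      0.9087     3.343     1.371     1.792
  solve Keq expr → x = -0.04912; check Q = 36.59

Direction: reverse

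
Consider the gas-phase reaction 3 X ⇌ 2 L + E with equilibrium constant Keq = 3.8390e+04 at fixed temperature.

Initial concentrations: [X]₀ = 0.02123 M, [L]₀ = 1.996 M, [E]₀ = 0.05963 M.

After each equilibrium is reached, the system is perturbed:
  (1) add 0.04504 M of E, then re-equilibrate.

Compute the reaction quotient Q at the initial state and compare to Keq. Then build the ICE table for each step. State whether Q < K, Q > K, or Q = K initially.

Q₀ = 2.4828e+04; Q < K (proceeds forward)

Q₀ = 2.4828e+04 vs Keq = 3.8390e+04 ⇒ Q<K, forward
Step 1:
                  X         L         E
  I         0.02123     1.996   0.05963
  C       -0.002765  0.001843 9.2174e-04
  E         0.01846     1.998   0.06055
  solve Keq expr → x = 9.2174e-04; check Q = 3.8390e+04
Then add 0.04504 M of E.
Step 2:
                  X         L         E
  I         0.01846     1.998    0.1056
  C        0.003657 -0.002438 -0.001219
  E         0.02212     1.995    0.1044
  solve Keq expr → x = -0.001219; check Q = 3.8390e+04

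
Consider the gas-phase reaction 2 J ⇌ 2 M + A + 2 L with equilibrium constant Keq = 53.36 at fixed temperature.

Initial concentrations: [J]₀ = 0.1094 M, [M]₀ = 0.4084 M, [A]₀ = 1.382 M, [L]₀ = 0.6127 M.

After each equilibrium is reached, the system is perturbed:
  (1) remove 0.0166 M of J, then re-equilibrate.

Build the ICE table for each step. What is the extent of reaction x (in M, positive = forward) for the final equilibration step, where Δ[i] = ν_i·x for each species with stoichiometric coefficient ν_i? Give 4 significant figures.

Q₀ = 7.23 vs Keq = 53.36 ⇒ Q<K, forward
Step 1:
                    J           M           A           L
  I            0.1094      0.4084       1.382      0.6127
  C          -0.05845     0.05845     0.02922     0.05845
  E           0.05095      0.4668       1.411      0.6711
  solve Keq expr → x = 0.02922; check Q = 53.36
Then remove 0.0166 M of J.
Step 2:
                    J           M           A           L
  I           0.03435      0.4668       1.411      0.6711
  C           0.01393    -0.01393   -0.006967    -0.01393
  E           0.04829      0.4529       1.404      0.6572
  solve Keq expr → x = -0.006967; check Q = 53.36

x = -0.006967 M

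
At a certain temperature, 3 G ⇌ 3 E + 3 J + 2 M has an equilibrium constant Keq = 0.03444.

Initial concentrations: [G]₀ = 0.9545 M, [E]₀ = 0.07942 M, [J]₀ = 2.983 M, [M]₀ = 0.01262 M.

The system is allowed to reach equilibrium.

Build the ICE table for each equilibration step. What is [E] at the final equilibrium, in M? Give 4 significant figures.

Q₀ = 2.4352e-06 vs Keq = 0.03444 ⇒ Q<K, forward
Step 1:
                    G           E           J           M
  I            0.9545     0.07942       2.983     0.01262
  C           -0.1995      0.1995      0.1995       0.133
  E             0.755      0.2789       3.182      0.1456
  solve Keq expr → x = 0.06649; check Q = 0.03444

[E]_eq = 0.2789 M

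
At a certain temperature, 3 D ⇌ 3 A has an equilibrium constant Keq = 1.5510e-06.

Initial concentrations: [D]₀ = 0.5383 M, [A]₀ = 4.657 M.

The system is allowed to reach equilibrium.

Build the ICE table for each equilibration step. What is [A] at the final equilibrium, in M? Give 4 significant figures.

Q₀ = 647.5 vs Keq = 1.5510e-06 ⇒ Q>K, reverse
Step 1:
                  D         A
  init       0.5383     4.657
  Δ           4.598    -4.598
  eq          5.136   0.05945
  solve Keq expr → x = -1.533; check Q = 1.5510e-06

[A]_eq = 0.05945 M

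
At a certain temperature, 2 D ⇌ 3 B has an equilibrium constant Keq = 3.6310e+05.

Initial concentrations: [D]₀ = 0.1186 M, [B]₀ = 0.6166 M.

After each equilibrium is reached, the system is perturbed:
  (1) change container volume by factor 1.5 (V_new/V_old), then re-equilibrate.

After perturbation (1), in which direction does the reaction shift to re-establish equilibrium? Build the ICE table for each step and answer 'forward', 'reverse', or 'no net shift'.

Direction: forward

Q₀ = 16.67 vs Keq = 3.6310e+05 ⇒ Q<K, forward
Step 1:
                  D         B
  I          0.1186    0.6166
  C         -0.1174    0.1761
  E        0.001171    0.7927
  solve Keq expr → x = 0.05871; check Q = 3.6310e+05
Then change container volume by factor 1.5 (V_new/V_old).
Step 2:
                  D         B
  I       7.8090e-04    0.5285
  C       -1.4291e-04 2.1436e-04
  E       6.3799e-04    0.5287
  solve Keq expr → x = 7.1455e-05; check Q = 3.6310e+05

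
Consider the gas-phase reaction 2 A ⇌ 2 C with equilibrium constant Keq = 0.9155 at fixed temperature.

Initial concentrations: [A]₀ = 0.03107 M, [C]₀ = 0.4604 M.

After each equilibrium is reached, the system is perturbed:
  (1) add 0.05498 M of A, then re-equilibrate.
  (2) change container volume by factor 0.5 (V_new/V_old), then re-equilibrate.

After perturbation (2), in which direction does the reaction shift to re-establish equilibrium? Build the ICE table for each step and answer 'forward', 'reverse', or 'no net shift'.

Direction: no net shift

Q₀ = 219.6 vs Keq = 0.9155 ⇒ Q>K, reverse
Step 1:
                   A          C
  Initial    0.03107     0.4604
  Change      0.2201    -0.2201
  Equil       0.2512     0.2403
  solve Keq expr → x = -0.11; check Q = 0.9155
Then add 0.05498 M of A.
Step 2:
                   A          C
  Initial     0.3061     0.2403
  Change    -0.02688    0.02688
  Equil       0.2793     0.2672
  solve Keq expr → x = 0.01344; check Q = 0.9155
Then change container volume by factor 0.5 (V_new/V_old).
Step 3:
                   A          C
  Initial     0.5585     0.5344
  Change           0          0
  Equil       0.5585     0.5344
  solve Keq expr → x = 0; check Q = 0.9155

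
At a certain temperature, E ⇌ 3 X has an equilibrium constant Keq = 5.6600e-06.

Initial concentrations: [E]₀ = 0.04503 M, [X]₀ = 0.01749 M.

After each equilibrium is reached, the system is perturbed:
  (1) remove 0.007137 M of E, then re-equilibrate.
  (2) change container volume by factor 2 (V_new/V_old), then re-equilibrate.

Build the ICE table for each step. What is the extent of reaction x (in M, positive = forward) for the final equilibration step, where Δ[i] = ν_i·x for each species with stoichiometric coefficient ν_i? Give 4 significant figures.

Q₀ = 1.1881e-04 vs Keq = 5.6600e-06 ⇒ Q>K, reverse
Step 1:
                   E          X
  Initial    0.04503    0.01749
  Change    0.003661   -0.01098
  Equil      0.04869   0.006508
  solve Keq expr → x = -0.003661; check Q = 5.6600e-06
Then remove 0.007137 M of E.
Step 2:
                   E          X
  Initial    0.04155   0.006508
  Change  1.0982e-04 -3.2946e-04
  Equil      0.04166   0.006178
  solve Keq expr → x = -1.0982e-04; check Q = 5.6600e-06
Then change container volume by factor 2 (V_new/V_old).
Step 3:
                   E          X
  Initial    0.02083   0.003089
  Change  -5.8928e-04   0.001768
  Equil      0.02024   0.004857
  solve Keq expr → x = 5.8928e-04; check Q = 5.6600e-06

x = 5.8928e-04 M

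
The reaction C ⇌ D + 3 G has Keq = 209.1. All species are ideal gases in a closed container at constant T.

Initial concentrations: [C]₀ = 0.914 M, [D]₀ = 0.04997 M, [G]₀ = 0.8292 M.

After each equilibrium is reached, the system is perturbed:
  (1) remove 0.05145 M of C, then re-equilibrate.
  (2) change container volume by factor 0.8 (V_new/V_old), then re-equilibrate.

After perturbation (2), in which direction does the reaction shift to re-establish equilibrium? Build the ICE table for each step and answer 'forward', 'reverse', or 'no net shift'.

Q₀ = 0.03117 vs Keq = 209.1 ⇒ Q<K, forward
Step 1:
                  C         D         G
  I           0.914   0.04997    0.8292
  C         -0.7851    0.7851     2.355
  E          0.1289     0.835     3.184
  solve Keq expr → x = 0.7851; check Q = 209.1
Then remove 0.05145 M of C.
Step 2:
                  C         D         G
  I          0.0775     0.835     3.184
  C         0.03447  -0.03447   -0.1034
  E           0.112    0.8006     3.081
  solve Keq expr → x = -0.03447; check Q = 209.1
Then change container volume by factor 0.8 (V_new/V_old).
Step 3:
                  C         D         G
  I            0.14     1.001     3.851
  C         0.07279  -0.07279   -0.2184
  E          0.2128    0.9279     3.633
  solve Keq expr → x = -0.07279; check Q = 209.1

Direction: reverse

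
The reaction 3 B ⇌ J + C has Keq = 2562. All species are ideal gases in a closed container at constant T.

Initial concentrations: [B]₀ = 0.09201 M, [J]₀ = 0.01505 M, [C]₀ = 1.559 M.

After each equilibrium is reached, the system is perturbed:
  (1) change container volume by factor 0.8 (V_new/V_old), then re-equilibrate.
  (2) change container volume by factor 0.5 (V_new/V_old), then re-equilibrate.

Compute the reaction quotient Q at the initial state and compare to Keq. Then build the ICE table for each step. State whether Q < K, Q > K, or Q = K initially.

Q₀ = 30.12 vs Keq = 2562 ⇒ Q<K, forward
Step 1:
                  B         J         C
  Initial   0.09201   0.01505     1.559
  Change   -0.06382   0.02127   0.02127
  Equil     0.02819   0.03632      1.58
  solve Keq expr → x = 0.02127; check Q = 2562
Then change container volume by factor 0.8 (V_new/V_old).
Step 2:
                  B         J         C
  Initial   0.03524    0.0454     1.975
  Change  -0.002336 7.7858e-04 7.7858e-04
  Equil      0.0329   0.04618     1.976
  solve Keq expr → x = 7.7858e-04; check Q = 2562
Then change container volume by factor 0.5 (V_new/V_old).
Step 3:
                  B         J         C
  Initial   0.06581   0.09236     3.952
  Change   -0.01277  0.004256  0.004256
  Equil     0.05304   0.09662     3.956
  solve Keq expr → x = 0.004256; check Q = 2562

Q₀ = 30.12; Q < K (proceeds forward)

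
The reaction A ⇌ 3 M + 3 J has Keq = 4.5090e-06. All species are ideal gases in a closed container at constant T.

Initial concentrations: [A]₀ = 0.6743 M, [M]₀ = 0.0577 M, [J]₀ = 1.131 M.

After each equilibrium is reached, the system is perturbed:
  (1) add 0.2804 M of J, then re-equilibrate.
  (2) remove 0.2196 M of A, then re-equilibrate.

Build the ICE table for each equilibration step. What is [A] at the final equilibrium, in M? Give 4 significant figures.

[A]_eq = 0.4708 M

Q₀ = 4.1216e-04 vs Keq = 4.5090e-06 ⇒ Q>K, reverse
Step 1:
                    A           M           J
  I            0.6743      0.0577       1.131
  C           0.01476    -0.04427    -0.04427
  E            0.6891     0.01343       1.087
  solve Keq expr → x = -0.01476; check Q = 4.5090e-06
Then add 0.2804 M of J.
Step 2:
                    A           M           J
  I            0.6891     0.01343       1.367
  C        9.0931e-04   -0.002728   -0.002728
  E              0.69      0.0107       1.364
  solve Keq expr → x = -9.0931e-04; check Q = 4.5090e-06
Then remove 0.2196 M of A.
Step 3:
                    A           M           J
  I            0.4704      0.0107       1.364
  C        4.2372e-04   -0.001271   -0.001271
  E            0.4708    0.009428       1.363
  solve Keq expr → x = -4.2372e-04; check Q = 4.5090e-06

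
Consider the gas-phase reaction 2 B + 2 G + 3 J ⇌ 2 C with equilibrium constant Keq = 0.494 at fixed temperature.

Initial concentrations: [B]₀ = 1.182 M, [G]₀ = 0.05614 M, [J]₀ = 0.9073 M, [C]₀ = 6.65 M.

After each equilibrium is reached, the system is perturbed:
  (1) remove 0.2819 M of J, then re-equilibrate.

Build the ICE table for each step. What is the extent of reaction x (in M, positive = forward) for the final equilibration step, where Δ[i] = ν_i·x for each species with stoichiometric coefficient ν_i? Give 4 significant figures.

Q₀ = 1.3447e+04 vs Keq = 0.494 ⇒ Q>K, reverse
Step 1:
                   B          G          J          C
  Initial      1.182    0.05614     0.9073       6.65
  Change      0.9731     0.9731       1.46    -0.9731
  Equil        2.155      1.029      2.367      5.677
  solve Keq expr → x = -0.4865; check Q = 0.494
Then remove 0.2819 M of J.
Step 2:
                   B          G          J          C
  Initial      2.155      1.029      2.085      5.677
  Change     0.07248    0.07248     0.1087   -0.07248
  Equil        2.228      1.102      2.194      5.604
  solve Keq expr → x = -0.03624; check Q = 0.494

x = -0.03624 M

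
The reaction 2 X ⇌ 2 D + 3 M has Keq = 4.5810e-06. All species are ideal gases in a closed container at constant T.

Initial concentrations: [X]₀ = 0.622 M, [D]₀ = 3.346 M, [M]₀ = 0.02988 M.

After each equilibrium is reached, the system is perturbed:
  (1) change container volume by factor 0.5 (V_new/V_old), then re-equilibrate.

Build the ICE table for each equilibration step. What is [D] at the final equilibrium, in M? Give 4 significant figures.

[D]_eq = 6.656 M

Q₀ = 7.7199e-04 vs Keq = 4.5810e-06 ⇒ Q>K, reverse
Step 1:
                    X           D           M
  init          0.622       3.346     0.02988
  Δ           0.01624    -0.01624    -0.02436
  eq           0.6382        3.33    0.005521
  solve Keq expr → x = -0.00812; check Q = 4.5810e-06
Then change container volume by factor 0.5 (V_new/V_old).
Step 2:
                    X           D           M
  init          1.276        6.66     0.01104
  Δ          0.003672   -0.003672   -0.005509
  eq             1.28       6.656    0.005534
  solve Keq expr → x = -0.001836; check Q = 4.5810e-06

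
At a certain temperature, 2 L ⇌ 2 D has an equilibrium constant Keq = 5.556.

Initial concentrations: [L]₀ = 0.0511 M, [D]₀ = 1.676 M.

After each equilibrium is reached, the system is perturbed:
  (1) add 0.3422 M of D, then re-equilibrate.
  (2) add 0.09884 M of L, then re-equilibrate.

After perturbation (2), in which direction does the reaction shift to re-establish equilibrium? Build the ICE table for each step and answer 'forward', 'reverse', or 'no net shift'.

Direction: forward

Q₀ = 1076 vs Keq = 5.556 ⇒ Q>K, reverse
Step 1:
                    L           D
  Initial      0.0511       1.676
  Change       0.4634     -0.4634
  Equil        0.5145       1.213
  solve Keq expr → x = -0.2317; check Q = 5.556
Then add 0.3422 M of D.
Step 2:
                    L           D
  Initial      0.5145       1.555
  Change       0.1019     -0.1019
  Equil        0.6164       1.453
  solve Keq expr → x = -0.05097; check Q = 5.556
Then add 0.09884 M of L.
Step 3:
                    L           D
  Initial      0.7152       1.453
  Change      -0.0694      0.0694
  Equil        0.6458       1.522
  solve Keq expr → x = 0.0347; check Q = 5.556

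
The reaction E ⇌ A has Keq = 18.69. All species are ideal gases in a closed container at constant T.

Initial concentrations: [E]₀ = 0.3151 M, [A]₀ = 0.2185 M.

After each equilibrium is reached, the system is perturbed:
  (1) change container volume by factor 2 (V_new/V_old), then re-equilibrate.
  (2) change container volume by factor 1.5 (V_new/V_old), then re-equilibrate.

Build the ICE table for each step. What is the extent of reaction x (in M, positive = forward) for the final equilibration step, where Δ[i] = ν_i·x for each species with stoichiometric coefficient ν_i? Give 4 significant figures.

Q₀ = 0.6934 vs Keq = 18.69 ⇒ Q<K, forward
Step 1:
                    E           A
  init         0.3151      0.2185
  Δ            -0.288       0.288
  eq           0.0271      0.5065
  solve Keq expr → x = 0.288; check Q = 18.69
Then change container volume by factor 2 (V_new/V_old).
Step 2:
                    E           A
  init        0.01355      0.2532
  Δ                 0           0
  eq          0.01355      0.2532
  solve Keq expr → x = 0; check Q = 18.69
Then change container volume by factor 1.5 (V_new/V_old).
Step 3:
                    E           A
  init       0.009033      0.1688
  Δ                 0           0
  eq         0.009033      0.1688
  solve Keq expr → x = 0; check Q = 18.69

x = 0 M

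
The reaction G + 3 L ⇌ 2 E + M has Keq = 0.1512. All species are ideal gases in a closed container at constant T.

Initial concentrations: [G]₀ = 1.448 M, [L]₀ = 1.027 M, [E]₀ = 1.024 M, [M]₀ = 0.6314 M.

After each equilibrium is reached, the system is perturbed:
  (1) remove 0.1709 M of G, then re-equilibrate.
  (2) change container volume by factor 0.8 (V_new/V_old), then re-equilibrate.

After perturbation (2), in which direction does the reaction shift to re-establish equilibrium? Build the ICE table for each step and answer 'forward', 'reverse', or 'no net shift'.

Q₀ = 0.4221 vs Keq = 0.1512 ⇒ Q>K, reverse
Step 1:
                  G         L         E         M
  Initial     1.448     1.027     1.024    0.6314
  Change    0.07069    0.2121   -0.1414  -0.07069
  Equil       1.519     1.239    0.8826    0.5607
  solve Keq expr → x = -0.07069; check Q = 0.1512
Then remove 0.1709 M of G.
Step 2:
                  G         L         E         M
  Initial     1.348     1.239    0.8826    0.5607
  Change   0.008347   0.02504  -0.01669 -0.008347
  Equil       1.356     1.264    0.8659    0.5524
  solve Keq expr → x = -0.008347; check Q = 0.1512
Then change container volume by factor 0.8 (V_new/V_old).
Step 3:
                  G         L         E         M
  Initial     1.695      1.58     1.082    0.6905
  Change   -0.01948  -0.05844   0.03896   0.01948
  Equil       1.676     1.522     1.121    0.7099
  solve Keq expr → x = 0.01948; check Q = 0.1512

Direction: forward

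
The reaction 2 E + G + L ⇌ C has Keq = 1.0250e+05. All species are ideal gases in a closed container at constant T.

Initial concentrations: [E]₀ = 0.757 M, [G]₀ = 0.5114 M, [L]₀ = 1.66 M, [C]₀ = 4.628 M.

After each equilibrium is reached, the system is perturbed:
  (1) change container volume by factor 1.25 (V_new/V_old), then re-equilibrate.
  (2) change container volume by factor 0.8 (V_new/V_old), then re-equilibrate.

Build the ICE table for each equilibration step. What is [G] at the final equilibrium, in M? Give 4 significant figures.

Q₀ = 9.513 vs Keq = 1.0250e+05 ⇒ Q<K, forward
Step 1:
                  E         G         L         C
  init        0.757    0.5114      1.66     4.628
  Δ         -0.7406   -0.3703   -0.3703    0.3703
  eq        0.01637    0.1411      1.29     4.998
  solve Keq expr → x = 0.3703; check Q = 1.0250e+05
Then change container volume by factor 1.25 (V_new/V_old).
Step 2:
                  E         G         L         C
  init       0.0131    0.1129     1.032     3.999
  Δ         0.00498   0.00249   0.00249  -0.00249
  eq        0.01808    0.1154     1.034     3.996
  solve Keq expr → x = -0.00249; check Q = 1.0250e+05
Then change container volume by factor 0.8 (V_new/V_old).
Step 3:
                  E         G         L         C
  init       0.0226    0.1442     1.293     4.995
  Δ       -0.006225 -0.003113 -0.003113  0.003113
  eq        0.01637    0.1411      1.29     4.998
  solve Keq expr → x = 0.003113; check Q = 1.0250e+05

[G]_eq = 0.1411 M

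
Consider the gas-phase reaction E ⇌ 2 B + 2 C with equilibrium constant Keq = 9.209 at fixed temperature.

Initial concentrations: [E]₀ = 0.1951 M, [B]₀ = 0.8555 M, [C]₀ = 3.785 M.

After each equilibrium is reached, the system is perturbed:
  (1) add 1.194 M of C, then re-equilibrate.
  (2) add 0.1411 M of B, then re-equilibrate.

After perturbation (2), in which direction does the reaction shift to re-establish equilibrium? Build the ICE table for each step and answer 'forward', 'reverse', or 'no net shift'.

Direction: reverse

Q₀ = 53.74 vs Keq = 9.209 ⇒ Q>K, reverse
Step 1:
                  E         B         C
  Initial    0.1951    0.8555     3.785
  Change     0.1645    -0.329    -0.329
  Equil      0.3596    0.5265     3.456
  solve Keq expr → x = -0.1645; check Q = 9.209
Then add 1.194 M of C.
Step 2:
                  E         B         C
  Initial    0.3596    0.5265      4.65
  Change    0.04989  -0.09978  -0.09978
  Equil      0.4095    0.4268      4.55
  solve Keq expr → x = -0.04989; check Q = 9.209
Then add 0.1411 M of B.
Step 3:
                  E         B         C
  Initial    0.4095    0.5679      4.55
  Change    0.05208   -0.1042   -0.1042
  Equil      0.4616    0.4637     4.446
  solve Keq expr → x = -0.05208; check Q = 9.209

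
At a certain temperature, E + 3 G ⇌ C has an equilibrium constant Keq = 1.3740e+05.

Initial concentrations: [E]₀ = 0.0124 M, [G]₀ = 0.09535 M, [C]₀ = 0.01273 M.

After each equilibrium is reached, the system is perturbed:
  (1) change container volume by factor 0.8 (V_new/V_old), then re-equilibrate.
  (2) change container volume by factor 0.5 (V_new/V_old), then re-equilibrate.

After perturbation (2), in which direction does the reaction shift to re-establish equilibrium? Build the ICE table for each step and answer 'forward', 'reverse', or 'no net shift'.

Direction: forward

Q₀ = 1184 vs Keq = 1.3740e+05 ⇒ Q<K, forward
Step 1:
                    E           G           C
  Initial      0.0124     0.09535     0.01273
  Change      -0.0116    -0.03481      0.0116
  Equil    7.9796e-04     0.06054     0.02433
  solve Keq expr → x = 0.0116; check Q = 1.3740e+05
Then change container volume by factor 0.8 (V_new/V_old).
Step 2:
                    E           G           C
  Initial  9.9745e-04     0.07568     0.03042
  Change  -4.5041e-04   -0.001351  4.5041e-04
  Equil    5.4704e-04     0.07433     0.03087
  solve Keq expr → x = 4.5041e-04; check Q = 1.3740e+05
Then change container volume by factor 0.5 (V_new/V_old).
Step 3:
                    E           G           C
  Initial    0.001094      0.1487     0.06173
  Change  -9.4694e-04   -0.002841  9.4694e-04
  Equil    1.4713e-04      0.1458     0.06268
  solve Keq expr → x = 9.4694e-04; check Q = 1.3740e+05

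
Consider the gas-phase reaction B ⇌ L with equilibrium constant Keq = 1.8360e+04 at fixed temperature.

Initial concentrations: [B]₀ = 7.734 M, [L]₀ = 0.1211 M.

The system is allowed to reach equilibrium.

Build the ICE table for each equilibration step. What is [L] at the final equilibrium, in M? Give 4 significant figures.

Q₀ = 0.01566 vs Keq = 1.8360e+04 ⇒ Q<K, forward
Step 1:
                   B          L
  init         7.734     0.1211
  Δ           -7.734      7.734
  eq      4.2781e-04      7.855
  solve Keq expr → x = 7.734; check Q = 1.8360e+04

[L]_eq = 7.855 M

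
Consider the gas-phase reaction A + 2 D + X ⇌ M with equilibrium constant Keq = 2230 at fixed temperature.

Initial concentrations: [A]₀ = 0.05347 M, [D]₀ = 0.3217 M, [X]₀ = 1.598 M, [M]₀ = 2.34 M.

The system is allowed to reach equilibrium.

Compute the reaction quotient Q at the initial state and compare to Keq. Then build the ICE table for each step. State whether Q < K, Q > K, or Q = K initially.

Q₀ = 264.6 vs Keq = 2230 ⇒ Q<K, forward
Step 1:
                  A         D         X         M
  I         0.05347    0.3217     1.598      2.34
  C        -0.04144  -0.08288  -0.04144   0.04144
  E         0.01203    0.2388     1.557     2.381
  solve Keq expr → x = 0.04144; check Q = 2230

Q₀ = 264.6; Q < K (proceeds forward)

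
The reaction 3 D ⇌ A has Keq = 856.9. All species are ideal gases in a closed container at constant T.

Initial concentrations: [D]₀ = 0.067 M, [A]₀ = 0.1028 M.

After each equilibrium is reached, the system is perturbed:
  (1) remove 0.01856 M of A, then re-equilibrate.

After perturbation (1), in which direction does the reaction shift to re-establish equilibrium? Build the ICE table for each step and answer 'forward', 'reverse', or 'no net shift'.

Q₀ = 341.8 vs Keq = 856.9 ⇒ Q<K, forward
Step 1:
                  D         A
  I           0.067    0.1028
  C         -0.0168    0.0056
  E          0.0502    0.1084
  solve Keq expr → x = 0.0056; check Q = 856.9
Then remove 0.01856 M of A.
Step 2:
                  D         A
  I          0.0502   0.08984
  C       -0.002879 9.5961e-04
  E         0.04732    0.0908
  solve Keq expr → x = 9.5961e-04; check Q = 856.9

Direction: forward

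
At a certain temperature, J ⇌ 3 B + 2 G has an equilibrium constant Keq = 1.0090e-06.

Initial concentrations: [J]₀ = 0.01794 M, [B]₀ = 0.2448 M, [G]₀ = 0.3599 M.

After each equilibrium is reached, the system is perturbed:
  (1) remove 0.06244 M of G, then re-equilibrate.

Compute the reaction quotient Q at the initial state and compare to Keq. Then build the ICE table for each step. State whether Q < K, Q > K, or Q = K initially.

Q₀ = 0.1059; Q > K (proceeds reverse)

Q₀ = 0.1059 vs Keq = 1.0090e-06 ⇒ Q>K, reverse
Step 1:
                    J           B           G
  init        0.01794      0.2448      0.3599
  Δ           0.07722     -0.2316     -0.1544
  eq          0.09516     0.01315      0.2055
  solve Keq expr → x = -0.07722; check Q = 1.0090e-06
Then remove 0.06244 M of G.
Step 2:
                    J           B           G
  init        0.09516     0.01315       0.143
  Δ         -0.001118    0.003355    0.002237
  eq          0.09404     0.01651      0.1453
  solve Keq expr → x = 0.001118; check Q = 1.0090e-06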